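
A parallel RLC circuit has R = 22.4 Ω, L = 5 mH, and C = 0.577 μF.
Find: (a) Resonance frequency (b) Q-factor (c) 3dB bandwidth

Step 1 — Resonance: ω₀ = 1/√(LC) = 1/√(0.005·5.77e-07) = 1.862e+04 rad/s.
Step 2 — f₀ = ω₀/(2π) = 2963 Hz.
Step 3 — Parallel Q: Q = R/(ω₀L) = 22.4/(1.862e+04·0.005) = 0.2406.
Step 4 — Bandwidth: Δω = ω₀/Q = 7.737e+04 rad/s; BW = Δω/(2π) = 1.231e+04 Hz.

(a) f₀ = 2963 Hz  (b) Q = 0.2406  (c) BW = 1.231e+04 Hz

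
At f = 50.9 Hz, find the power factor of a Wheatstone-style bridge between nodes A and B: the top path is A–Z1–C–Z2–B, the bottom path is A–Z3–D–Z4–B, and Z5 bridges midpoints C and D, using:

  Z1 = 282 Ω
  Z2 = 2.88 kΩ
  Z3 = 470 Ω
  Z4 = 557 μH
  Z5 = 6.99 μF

Step 1 — Angular frequency: ω = 2π·f = 2π·50.9 = 319.8 rad/s.
Step 2 — Component impedances:
  Z1: Z = R = 282 Ω
  Z2: Z = R = 2880 Ω
  Z3: Z = R = 470 Ω
  Z4: Z = jωL = j·319.8·0.000557 = 0 + j0.1781 Ω
  Z5: Z = 1/(jωC) = -j/(ω·C) = 0 - j447.3 Ω
Step 3 — Bridge requires nodal analysis (the Z5 bridge couples midpoints C and D, so the two paths cannot be reduced to a simple series/parallel combination). Setting node B to ground and injecting 1 A at node A, the 3-node admittance system at A, C, D solves to V_A = Z_AB = 260.1 - j111.7 Ω = 283.1∠-23.2° Ω.
Step 4 — Power factor: PF = cos(φ) = Re(Z)/|Z| = 260.11/283.06 = 0.9189.
Step 5 — Type: Im(Z) = -111.7 ⇒ leading (phase φ = -23.2°).

PF = 0.9189 (leading, φ = -23.2°)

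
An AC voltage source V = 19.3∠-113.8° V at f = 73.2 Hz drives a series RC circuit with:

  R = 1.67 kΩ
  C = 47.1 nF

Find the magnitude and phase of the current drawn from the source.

Step 1 — Angular frequency: ω = 2π·f = 2π·73.2 = 459.9 rad/s.
Step 2 — Component impedances:
  R: Z = R = 1670 Ω
  C: Z = 1/(jωC) = -j/(ω·C) = 0 - j4.616e+04 Ω
Step 3 — Series combination: Z_total = R + C = 1670 - j4.616e+04 Ω = 4.619e+04∠-87.9° Ω.
Step 4 — Source phasor: V = 19.3∠-113.8° V = -7.788 - j17.66 V.
Step 5 — Ohm's law: I = V / Z_total = (-7.788 - j17.66) / (1670 - j4.616e+04) = 0.0003759 - j0.0001823 A.
Step 6 — Convert to polar: |I| = 0.0004178 A, ∠I = -25.9°.

I = 0.0004178∠-25.9° A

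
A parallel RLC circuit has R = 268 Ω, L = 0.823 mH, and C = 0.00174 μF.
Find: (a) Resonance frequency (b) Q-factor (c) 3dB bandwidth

Step 1 — Resonance: ω₀ = 1/√(LC) = 1/√(0.000823·1.74e-09) = 8.357e+05 rad/s.
Step 2 — f₀ = ω₀/(2π) = 1.33e+05 Hz.
Step 3 — Parallel Q: Q = R/(ω₀L) = 268/(8.357e+05·0.000823) = 0.3897.
Step 4 — Bandwidth: Δω = ω₀/Q = 2.144e+06 rad/s; BW = Δω/(2π) = 3.413e+05 Hz.

(a) f₀ = 1.33e+05 Hz  (b) Q = 0.3897  (c) BW = 3.413e+05 Hz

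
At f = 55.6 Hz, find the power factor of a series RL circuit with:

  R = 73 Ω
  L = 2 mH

Step 1 — Angular frequency: ω = 2π·f = 2π·55.6 = 349.3 rad/s.
Step 2 — Component impedances:
  R: Z = R = 73 Ω
  L: Z = jωL = j·349.3·0.002 = 0 + j0.6987 Ω
Step 3 — Series combination: Z_total = R + L = 73 + j0.6987 Ω = 73∠0.5° Ω.
Step 4 — Power factor: PF = cos(φ) = Re(Z)/|Z| = 73/73 = 1.
Step 5 — Type: Im(Z) = 0.6987 ⇒ lagging (phase φ = 0.5°).

PF = 1 (lagging, φ = 0.5°)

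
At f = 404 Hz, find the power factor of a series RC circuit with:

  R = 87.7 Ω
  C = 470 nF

Step 1 — Angular frequency: ω = 2π·f = 2π·404 = 2538 rad/s.
Step 2 — Component impedances:
  R: Z = R = 87.7 Ω
  C: Z = 1/(jωC) = -j/(ω·C) = 0 - j838.2 Ω
Step 3 — Series combination: Z_total = R + C = 87.7 - j838.2 Ω = 842.8∠-84.0° Ω.
Step 4 — Power factor: PF = cos(φ) = Re(Z)/|Z| = 87.7/842.8 = 0.1041.
Step 5 — Type: Im(Z) = -838.2 ⇒ leading (phase φ = -84.0°).

PF = 0.1041 (leading, φ = -84.0°)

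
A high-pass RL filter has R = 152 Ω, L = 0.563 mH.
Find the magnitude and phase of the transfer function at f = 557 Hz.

Step 1 — Angular frequency: ω = 2π·557 = 3500 rad/s.
Step 2 — Transfer function: H(jω) = jωL/(R + jωL).
Step 3 — Numerator jωL = j·1.97; denominator R + jωL = 152 + j1.97.
Step 4 — H = 0.000168 + j0.01296.
Step 5 — Magnitude: |H| = 0.01296 (-37.7 dB); phase: φ = 89.3°.

|H| = 0.01296 (-37.7 dB), φ = 89.3°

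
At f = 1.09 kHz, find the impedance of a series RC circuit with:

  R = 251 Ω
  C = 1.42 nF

Step 1 — Angular frequency: ω = 2π·f = 2π·1090 = 6849 rad/s.
Step 2 — Component impedances:
  R: Z = R = 251 Ω
  C: Z = 1/(jωC) = -j/(ω·C) = 0 - j1.028e+05 Ω
Step 3 — Series combination: Z_total = R + C = 251 - j1.028e+05 Ω = 1.028e+05∠-89.9° Ω.

Z = 251 - j1.028e+05 Ω = 1.028e+05∠-89.9° Ω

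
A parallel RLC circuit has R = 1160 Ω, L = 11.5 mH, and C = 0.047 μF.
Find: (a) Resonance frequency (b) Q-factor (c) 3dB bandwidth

Step 1 — Resonance: ω₀ = 1/√(LC) = 1/√(0.0115·4.7e-08) = 4.301e+04 rad/s.
Step 2 — f₀ = ω₀/(2π) = 6846 Hz.
Step 3 — Parallel Q: Q = R/(ω₀L) = 1160/(4.301e+04·0.0115) = 2.345.
Step 4 — Bandwidth: Δω = ω₀/Q = 1.834e+04 rad/s; BW = Δω/(2π) = 2919 Hz.

(a) f₀ = 6846 Hz  (b) Q = 2.345  (c) BW = 2919 Hz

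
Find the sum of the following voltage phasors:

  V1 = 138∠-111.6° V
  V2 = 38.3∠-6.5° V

Step 1 — Convert each phasor to rectangular form:
  V1 = 138·(cos(-111.6°) + j·sin(-111.6°)) = -50.8 - j128.3 V
  V2 = 38.3·(cos(-6.5°) + j·sin(-6.5°)) = 38.05 - j4.336 V
Step 2 — Sum components: V_total = -12.75 - j132.6 V.
Step 3 — Convert to polar: |V_total| = 133.3 V, ∠V_total = -95.5°.

V_total = 133.3∠-95.5° V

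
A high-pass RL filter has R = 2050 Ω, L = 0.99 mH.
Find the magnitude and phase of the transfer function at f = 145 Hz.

Step 1 — Angular frequency: ω = 2π·145 = 911.1 rad/s.
Step 2 — Transfer function: H(jω) = jωL/(R + jωL).
Step 3 — Numerator jωL = j·0.902; denominator R + jωL = 2050 + j0.902.
Step 4 — H = 1.936e-07 + j0.00044.
Step 5 — Magnitude: |H| = 0.00044 (-67.1 dB); phase: φ = 90.0°.

|H| = 0.00044 (-67.1 dB), φ = 90.0°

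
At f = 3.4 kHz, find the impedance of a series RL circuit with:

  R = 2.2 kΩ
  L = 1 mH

Step 1 — Angular frequency: ω = 2π·f = 2π·3400 = 2.136e+04 rad/s.
Step 2 — Component impedances:
  R: Z = R = 2200 Ω
  L: Z = jωL = j·2.136e+04·0.001 = 0 + j21.36 Ω
Step 3 — Series combination: Z_total = R + L = 2200 + j21.36 Ω = 2200∠0.6° Ω.

Z = 2200 + j21.36 Ω = 2200∠0.6° Ω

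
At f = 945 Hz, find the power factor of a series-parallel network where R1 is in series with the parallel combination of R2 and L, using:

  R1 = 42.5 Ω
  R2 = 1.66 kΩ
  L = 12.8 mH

Step 1 — Angular frequency: ω = 2π·f = 2π·945 = 5938 rad/s.
Step 2 — Component impedances:
  R1: Z = R = 42.5 Ω
  R2: Z = R = 1660 Ω
  L: Z = jωL = j·5938·0.0128 = 0 + j76 Ω
Step 3 — Parallel branch: R2 || L = 1/(1/R2 + 1/L) = 3.472 + j75.84 Ω.
Step 4 — Series with R1: Z_total = R1 + (R2 || L) = 45.97 + j75.84 Ω = 88.69∠58.8° Ω.
Step 5 — Power factor: PF = cos(φ) = Re(Z)/|Z| = 45.972/88.688 = 0.5184.
Step 6 — Type: Im(Z) = 75.84 ⇒ lagging (phase φ = 58.8°).

PF = 0.5184 (lagging, φ = 58.8°)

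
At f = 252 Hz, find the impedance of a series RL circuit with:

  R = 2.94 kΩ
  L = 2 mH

Step 1 — Angular frequency: ω = 2π·f = 2π·252 = 1583 rad/s.
Step 2 — Component impedances:
  R: Z = R = 2940 Ω
  L: Z = jωL = j·1583·0.002 = 0 + j3.167 Ω
Step 3 — Series combination: Z_total = R + L = 2940 + j3.167 Ω = 2940∠0.1° Ω.

Z = 2940 + j3.167 Ω = 2940∠0.1° Ω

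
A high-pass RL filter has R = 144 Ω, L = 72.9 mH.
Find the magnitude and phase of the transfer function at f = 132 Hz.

Step 1 — Angular frequency: ω = 2π·132 = 829.4 rad/s.
Step 2 — Transfer function: H(jω) = jωL/(R + jωL).
Step 3 — Numerator jωL = j·60.46; denominator R + jωL = 144 + j60.46.
Step 4 — H = 0.1499 + j0.3569.
Step 5 — Magnitude: |H| = 0.3871 (-8.2 dB); phase: φ = 67.2°.

|H| = 0.3871 (-8.2 dB), φ = 67.2°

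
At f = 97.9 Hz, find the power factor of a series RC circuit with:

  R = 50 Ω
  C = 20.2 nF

Step 1 — Angular frequency: ω = 2π·f = 2π·97.9 = 615.1 rad/s.
Step 2 — Component impedances:
  R: Z = R = 50 Ω
  C: Z = 1/(jωC) = -j/(ω·C) = 0 - j8.048e+04 Ω
Step 3 — Series combination: Z_total = R + C = 50 - j8.048e+04 Ω = 8.048e+04∠-90.0° Ω.
Step 4 — Power factor: PF = cos(φ) = Re(Z)/|Z| = 50/8.048e+04 = 0.0006213.
Step 5 — Type: Im(Z) = -8.048e+04 ⇒ leading (phase φ = -90.0°).

PF = 0.0006213 (leading, φ = -90.0°)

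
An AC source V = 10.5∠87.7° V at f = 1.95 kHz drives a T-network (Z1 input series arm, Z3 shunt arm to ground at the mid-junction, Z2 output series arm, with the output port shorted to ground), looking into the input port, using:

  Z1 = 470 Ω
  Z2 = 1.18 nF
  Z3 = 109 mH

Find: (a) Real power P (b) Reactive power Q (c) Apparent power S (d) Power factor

Step 1 — Angular frequency: ω = 2π·f = 2π·1950 = 1.225e+04 rad/s.
Step 2 — Component impedances:
  Z1: Z = R = 470 Ω
  Z2: Z = 1/(jωC) = -j/(ω·C) = 0 - j6.917e+04 Ω
  Z3: Z = jωL = j·1.225e+04·0.109 = 0 + j1335 Ω
Step 3 — With the output port shorted to ground, the output series arm Z2 runs from the junction to ground; the shunt arm Z3 also runs from the junction to ground. They appear in parallel: Z3 || Z2 = 0 + j1362 Ω.
Step 4 — Series with input arm Z1: Z_in = Z1 + (Z3 || Z2) = 470 + j1362 Ω = 1441∠71.0° Ω.
Step 5 — Source phasor: V = 10.5∠87.7° V = 0.4214 + j10.49 V.
Step 6 — Current: I = V / Z = 0.00698 + j0.002099 A = 0.007289∠16.7° A.
Step 7 — Complex power: S = V·I* = 0.02497 + j0.07234 VA.
Step 8 — Real power: P = Re(S) = 0.02497 W.
Step 9 — Reactive power: Q = Im(S) = 0.07234 VAR.
Step 10 — Apparent power: |S| = 0.07653 VA.
Step 11 — Power factor: PF = P/|S| = 0.3263 (lagging).

(a) P = 0.02497 W  (b) Q = 0.07234 VAR  (c) S = 0.07653 VA  (d) PF = 0.3263 (lagging)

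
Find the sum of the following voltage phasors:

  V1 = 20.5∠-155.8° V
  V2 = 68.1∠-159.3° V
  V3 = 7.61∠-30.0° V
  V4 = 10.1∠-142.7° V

Step 1 — Convert each phasor to rectangular form:
  V1 = 20.5·(cos(-155.8°) + j·sin(-155.8°)) = -18.7 - j8.403 V
  V2 = 68.1·(cos(-159.3°) + j·sin(-159.3°)) = -63.7 - j24.07 V
  V3 = 7.61·(cos(-30.0°) + j·sin(-30.0°)) = 6.59 - j3.805 V
  V4 = 10.1·(cos(-142.7°) + j·sin(-142.7°)) = -8.034 - j6.12 V
Step 2 — Sum components: V_total = -83.85 - j42.4 V.
Step 3 — Convert to polar: |V_total| = 93.96 V, ∠V_total = -153.2°.

V_total = 93.96∠-153.2° V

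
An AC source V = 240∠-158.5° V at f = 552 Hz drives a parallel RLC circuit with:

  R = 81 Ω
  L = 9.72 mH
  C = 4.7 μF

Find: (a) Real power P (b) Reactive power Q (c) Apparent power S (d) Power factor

Step 1 — Angular frequency: ω = 2π·f = 2π·552 = 3468 rad/s.
Step 2 — Component impedances:
  R: Z = R = 81 Ω
  L: Z = jωL = j·3468·0.00972 = 0 + j33.71 Ω
  C: Z = 1/(jωC) = -j/(ω·C) = 0 - j61.35 Ω
Step 3 — Parallel combination: 1/Z_total = 1/R + 1/L + 1/C; Z_total = 37.3 + j40.37 Ω = 54.97∠47.3° Ω.
Step 4 — Source phasor: V = 240∠-158.5° V = -223.3 - j87.96 V.
Step 5 — Current: I = V / Z = -3.932 + j1.898 A = 4.366∠154.2° A.
Step 6 — Complex power: S = V·I* = 711.1 + j769.6 VA.
Step 7 — Real power: P = Re(S) = 711.1 W.
Step 8 — Reactive power: Q = Im(S) = 769.6 VAR.
Step 9 — Apparent power: |S| = 1048 VA.
Step 10 — Power factor: PF = P/|S| = 0.6786 (lagging).

(a) P = 711.1 W  (b) Q = 769.6 VAR  (c) S = 1048 VA  (d) PF = 0.6786 (lagging)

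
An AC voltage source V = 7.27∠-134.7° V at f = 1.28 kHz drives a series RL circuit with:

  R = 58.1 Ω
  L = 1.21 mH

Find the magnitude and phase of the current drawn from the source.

Step 1 — Angular frequency: ω = 2π·f = 2π·1280 = 8042 rad/s.
Step 2 — Component impedances:
  R: Z = R = 58.1 Ω
  L: Z = jωL = j·8042·0.00121 = 0 + j9.731 Ω
Step 3 — Series combination: Z_total = R + L = 58.1 + j9.731 Ω = 58.91∠9.5° Ω.
Step 4 — Source phasor: V = 7.27∠-134.7° V = -5.114 - j5.168 V.
Step 5 — Ohm's law: I = V / Z_total = (-5.114 - j5.168) / (58.1 + j9.731) = -0.1001 - j0.07217 A.
Step 6 — Convert to polar: |I| = 0.1234 A, ∠I = -144.2°.

I = 0.1234∠-144.2° A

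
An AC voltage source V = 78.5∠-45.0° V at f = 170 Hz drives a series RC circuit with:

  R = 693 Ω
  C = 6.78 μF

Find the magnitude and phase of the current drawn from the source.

Step 1 — Angular frequency: ω = 2π·f = 2π·170 = 1068 rad/s.
Step 2 — Component impedances:
  R: Z = R = 693 Ω
  C: Z = 1/(jωC) = -j/(ω·C) = 0 - j138.1 Ω
Step 3 — Series combination: Z_total = R + C = 693 - j138.1 Ω = 706.6∠-11.3° Ω.
Step 4 — Source phasor: V = 78.5∠-45.0° V = 55.51 - j55.51 V.
Step 5 — Ohm's law: I = V / Z_total = (55.51 - j55.51) / (693 - j138.1) = 0.09239 - j0.06169 A.
Step 6 — Convert to polar: |I| = 0.1111 A, ∠I = -33.7°.

I = 0.1111∠-33.7° A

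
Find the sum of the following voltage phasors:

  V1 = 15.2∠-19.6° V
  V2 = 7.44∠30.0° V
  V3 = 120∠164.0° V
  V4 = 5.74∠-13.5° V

Step 1 — Convert each phasor to rectangular form:
  V1 = 15.2·(cos(-19.6°) + j·sin(-19.6°)) = 14.32 - j5.099 V
  V2 = 7.44·(cos(30.0°) + j·sin(30.0°)) = 6.443 + j3.72 V
  V3 = 120·(cos(164.0°) + j·sin(164.0°)) = -115.4 + j33.08 V
  V4 = 5.74·(cos(-13.5°) + j·sin(-13.5°)) = 5.581 - j1.34 V
Step 2 — Sum components: V_total = -89.01 + j30.36 V.
Step 3 — Convert to polar: |V_total| = 94.04 V, ∠V_total = 161.2°.

V_total = 94.04∠161.2° V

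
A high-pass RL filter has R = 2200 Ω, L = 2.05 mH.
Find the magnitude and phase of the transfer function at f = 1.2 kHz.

Step 1 — Angular frequency: ω = 2π·1200 = 7540 rad/s.
Step 2 — Transfer function: H(jω) = jωL/(R + jωL).
Step 3 — Numerator jωL = j·15.46; denominator R + jωL = 2200 + j15.46.
Step 4 — H = 4.936e-05 + j0.007025.
Step 5 — Magnitude: |H| = 0.007026 (-43.1 dB); phase: φ = 89.6°.

|H| = 0.007026 (-43.1 dB), φ = 89.6°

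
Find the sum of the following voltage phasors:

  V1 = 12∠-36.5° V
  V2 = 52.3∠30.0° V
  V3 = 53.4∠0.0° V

Step 1 — Convert each phasor to rectangular form:
  V1 = 12·(cos(-36.5°) + j·sin(-36.5°)) = 9.646 - j7.138 V
  V2 = 52.3·(cos(30.0°) + j·sin(30.0°)) = 45.29 + j26.15 V
  V3 = 53.4·(cos(0.0°) + j·sin(0.0°)) = 53.4 V
Step 2 — Sum components: V_total = 108.3 + j19.01 V.
Step 3 — Convert to polar: |V_total| = 110 V, ∠V_total = 10.0°.

V_total = 110∠10.0° V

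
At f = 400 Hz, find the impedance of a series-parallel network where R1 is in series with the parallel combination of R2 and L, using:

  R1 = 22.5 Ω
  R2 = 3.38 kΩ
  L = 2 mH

Step 1 — Angular frequency: ω = 2π·f = 2π·400 = 2513 rad/s.
Step 2 — Component impedances:
  R1: Z = R = 22.5 Ω
  R2: Z = R = 3380 Ω
  L: Z = jωL = j·2513·0.002 = 0 + j5.027 Ω
Step 3 — Parallel branch: R2 || L = 1/(1/R2 + 1/L) = 0.007475 + j5.027 Ω.
Step 4 — Series with R1: Z_total = R1 + (R2 || L) = 22.51 + j5.027 Ω = 23.06∠12.6° Ω.

Z = 22.51 + j5.027 Ω = 23.06∠12.6° Ω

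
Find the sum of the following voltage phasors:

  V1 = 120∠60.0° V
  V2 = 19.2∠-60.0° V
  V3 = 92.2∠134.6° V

Step 1 — Convert each phasor to rectangular form:
  V1 = 120·(cos(60.0°) + j·sin(60.0°)) = 60 + j103.9 V
  V2 = 19.2·(cos(-60.0°) + j·sin(-60.0°)) = 9.6 - j16.63 V
  V3 = 92.2·(cos(134.6°) + j·sin(134.6°)) = -64.74 + j65.65 V
Step 2 — Sum components: V_total = 4.861 + j152.9 V.
Step 3 — Convert to polar: |V_total| = 153 V, ∠V_total = 88.2°.

V_total = 153∠88.2° V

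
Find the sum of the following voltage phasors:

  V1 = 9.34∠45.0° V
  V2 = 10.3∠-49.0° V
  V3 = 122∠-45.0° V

Step 1 — Convert each phasor to rectangular form:
  V1 = 9.34·(cos(45.0°) + j·sin(45.0°)) = 6.604 + j6.604 V
  V2 = 10.3·(cos(-49.0°) + j·sin(-49.0°)) = 6.757 - j7.774 V
  V3 = 122·(cos(-45.0°) + j·sin(-45.0°)) = 86.27 - j86.27 V
Step 2 — Sum components: V_total = 99.63 - j87.44 V.
Step 3 — Convert to polar: |V_total| = 132.6 V, ∠V_total = -41.3°.

V_total = 132.6∠-41.3° V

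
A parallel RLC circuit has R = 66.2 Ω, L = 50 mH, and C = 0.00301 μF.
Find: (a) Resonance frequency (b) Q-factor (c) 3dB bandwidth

Step 1 — Resonance: ω₀ = 1/√(LC) = 1/√(0.05·3.01e-09) = 8.151e+04 rad/s.
Step 2 — f₀ = ω₀/(2π) = 1.297e+04 Hz.
Step 3 — Parallel Q: Q = R/(ω₀L) = 66.2/(8.151e+04·0.05) = 0.01624.
Step 4 — Bandwidth: Δω = ω₀/Q = 5.019e+06 rad/s; BW = Δω/(2π) = 7.987e+05 Hz.

(a) f₀ = 1.297e+04 Hz  (b) Q = 0.01624  (c) BW = 7.987e+05 Hz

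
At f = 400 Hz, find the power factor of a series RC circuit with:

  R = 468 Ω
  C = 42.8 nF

Step 1 — Angular frequency: ω = 2π·f = 2π·400 = 2513 rad/s.
Step 2 — Component impedances:
  R: Z = R = 468 Ω
  C: Z = 1/(jωC) = -j/(ω·C) = 0 - j9296 Ω
Step 3 — Series combination: Z_total = R + C = 468 - j9296 Ω = 9308∠-87.1° Ω.
Step 4 — Power factor: PF = cos(φ) = Re(Z)/|Z| = 468/9308 = 0.05028.
Step 5 — Type: Im(Z) = -9296 ⇒ leading (phase φ = -87.1°).

PF = 0.05028 (leading, φ = -87.1°)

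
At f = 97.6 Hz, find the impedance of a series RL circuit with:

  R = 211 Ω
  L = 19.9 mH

Step 1 — Angular frequency: ω = 2π·f = 2π·97.6 = 613.2 rad/s.
Step 2 — Component impedances:
  R: Z = R = 211 Ω
  L: Z = jωL = j·613.2·0.0199 = 0 + j12.2 Ω
Step 3 — Series combination: Z_total = R + L = 211 + j12.2 Ω = 211.4∠3.3° Ω.

Z = 211 + j12.2 Ω = 211.4∠3.3° Ω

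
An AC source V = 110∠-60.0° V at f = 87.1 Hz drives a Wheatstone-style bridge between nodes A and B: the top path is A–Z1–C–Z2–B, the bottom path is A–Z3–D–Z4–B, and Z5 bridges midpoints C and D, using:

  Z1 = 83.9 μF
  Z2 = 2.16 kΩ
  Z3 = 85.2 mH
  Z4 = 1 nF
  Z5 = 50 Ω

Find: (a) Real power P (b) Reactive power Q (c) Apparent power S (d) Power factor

Step 1 — Angular frequency: ω = 2π·f = 2π·87.1 = 547.3 rad/s.
Step 2 — Component impedances:
  Z1: Z = 1/(jωC) = -j/(ω·C) = 0 - j21.78 Ω
  Z2: Z = R = 2160 Ω
  Z3: Z = jωL = j·547.3·0.0852 = 0 + j46.63 Ω
  Z4: Z = 1/(jωC) = -j/(ω·C) = 0 - j1.827e+06 Ω
  Z5: Z = R = 50 Ω
Step 3 — Bridge requires nodal analysis (the Z5 bridge couples midpoints C and D, so the two paths cannot be reduced to a simple series/parallel combination). Setting node B to ground and injecting 1 A at node A, the 3-node admittance system at A, C, D solves to V_A = Z_AB = 2168 - j28.09 Ω = 2168∠-0.7° Ω.
Step 4 — Source phasor: V = 110∠-60.0° V = 55 - j95.26 V.
Step 5 — Current: I = V / Z = 0.02594 - j0.04361 A = 0.05074∠-59.3° A.
Step 6 — Complex power: S = V·I* = 5.581 - j0.07234 VA.
Step 7 — Real power: P = Re(S) = 5.581 W.
Step 8 — Reactive power: Q = Im(S) = -0.07234 VAR.
Step 9 — Apparent power: |S| = 5.582 VA.
Step 10 — Power factor: PF = P/|S| = 0.9999 (leading).

(a) P = 5.581 W  (b) Q = -0.07234 VAR  (c) S = 5.582 VA  (d) PF = 0.9999 (leading)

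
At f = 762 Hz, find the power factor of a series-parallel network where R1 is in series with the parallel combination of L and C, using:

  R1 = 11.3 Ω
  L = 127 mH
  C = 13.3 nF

Step 1 — Angular frequency: ω = 2π·f = 2π·762 = 4788 rad/s.
Step 2 — Component impedances:
  R1: Z = R = 11.3 Ω
  L: Z = jωL = j·4788·0.127 = 0 + j608 Ω
  C: Z = 1/(jωC) = -j/(ω·C) = 0 - j1.57e+04 Ω
Step 3 — Parallel branch: L || C = 1/(1/L + 1/C) = 0 + j632.5 Ω.
Step 4 — Series with R1: Z_total = R1 + (L || C) = 11.3 + j632.5 Ω = 632.6∠89.0° Ω.
Step 5 — Power factor: PF = cos(φ) = Re(Z)/|Z| = 11.3/632.6 = 0.01786.
Step 6 — Type: Im(Z) = 632.5 ⇒ lagging (phase φ = 89.0°).

PF = 0.01786 (lagging, φ = 89.0°)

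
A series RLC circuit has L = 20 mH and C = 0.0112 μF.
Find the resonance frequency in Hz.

Step 1 — Resonance condition Im(Z)=0 gives ω₀ = 1/√(LC).
Step 2 — ω₀ = 1/√(0.02·1.12e-08) = 6.682e+04 rad/s.
Step 3 — f₀ = ω₀/(2π) = 1.063e+04 Hz.

f₀ = 1.063e+04 Hz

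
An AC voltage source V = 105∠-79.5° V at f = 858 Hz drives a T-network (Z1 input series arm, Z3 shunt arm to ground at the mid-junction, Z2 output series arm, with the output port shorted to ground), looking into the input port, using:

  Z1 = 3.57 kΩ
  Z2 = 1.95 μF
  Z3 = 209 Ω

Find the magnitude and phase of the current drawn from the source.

Step 1 — Angular frequency: ω = 2π·f = 2π·858 = 5391 rad/s.
Step 2 — Component impedances:
  Z1: Z = R = 3570 Ω
  Z2: Z = 1/(jωC) = -j/(ω·C) = 0 - j95.13 Ω
  Z3: Z = R = 209 Ω
Step 3 — With the output port shorted to ground, the output series arm Z2 runs from the junction to ground; the shunt arm Z3 also runs from the junction to ground. They appear in parallel: Z3 || Z2 = 35.87 - j78.8 Ω.
Step 4 — Series with input arm Z1: Z_in = Z1 + (Z3 || Z2) = 3606 - j78.8 Ω = 3607∠-1.3° Ω.
Step 5 — Source phasor: V = 105∠-79.5° V = 19.13 - j103.2 V.
Step 6 — Ohm's law: I = V / Z_total = (19.13 - j103.2) / (3606 - j78.8) = 0.005929 - j0.0285 A.
Step 7 — Convert to polar: |I| = 0.02911 A, ∠I = -78.2°.

I = 0.02911∠-78.2° A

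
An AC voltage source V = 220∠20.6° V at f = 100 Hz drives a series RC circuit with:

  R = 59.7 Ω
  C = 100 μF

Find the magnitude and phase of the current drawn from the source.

Step 1 — Angular frequency: ω = 2π·f = 2π·100 = 628.3 rad/s.
Step 2 — Component impedances:
  R: Z = R = 59.7 Ω
  C: Z = 1/(jωC) = -j/(ω·C) = 0 - j15.92 Ω
Step 3 — Series combination: Z_total = R + C = 59.7 - j15.92 Ω = 61.79∠-14.9° Ω.
Step 4 — Source phasor: V = 220∠20.6° V = 205.9 + j77.41 V.
Step 5 — Ohm's law: I = V / Z_total = (205.9 + j77.41) / (59.7 - j15.92) = 2.898 + j2.069 A.
Step 6 — Convert to polar: |I| = 3.561 A, ∠I = 35.5°.

I = 3.561∠35.5° A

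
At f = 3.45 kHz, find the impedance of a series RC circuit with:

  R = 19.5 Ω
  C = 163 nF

Step 1 — Angular frequency: ω = 2π·f = 2π·3450 = 2.168e+04 rad/s.
Step 2 — Component impedances:
  R: Z = R = 19.5 Ω
  C: Z = 1/(jωC) = -j/(ω·C) = 0 - j283 Ω
Step 3 — Series combination: Z_total = R + C = 19.5 - j283 Ω = 283.7∠-86.1° Ω.

Z = 19.5 - j283 Ω = 283.7∠-86.1° Ω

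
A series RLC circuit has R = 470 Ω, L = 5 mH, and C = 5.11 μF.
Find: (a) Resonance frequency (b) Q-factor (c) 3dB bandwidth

Step 1 — Resonance condition Im(Z)=0 gives ω₀ = 1/√(LC).
Step 2 — ω₀ = 1/√(0.005·5.11e-06) = 6256 rad/s.
Step 3 — f₀ = ω₀/(2π) = 995.7 Hz.
Step 4 — Series Q: Q = ω₀L/R = 6256·0.005/470 = 0.06655.
Step 5 — 3dB bandwidth: Δω = ω₀/Q = 9.4e+04 rad/s; BW = Δω/(2π) = 1.496e+04 Hz.

(a) f₀ = 995.7 Hz  (b) Q = 0.06655  (c) BW = 1.496e+04 Hz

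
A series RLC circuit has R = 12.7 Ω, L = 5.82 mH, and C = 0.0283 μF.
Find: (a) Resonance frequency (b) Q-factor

Step 1 — Resonance condition Im(Z)=0 gives ω₀ = 1/√(LC).
Step 2 — ω₀ = 1/√(0.00582·2.83e-08) = 7.792e+04 rad/s.
Step 3 — f₀ = ω₀/(2π) = 1.24e+04 Hz.
Step 4 — Series Q: Q = ω₀L/R = 7.792e+04·0.00582/12.7 = 35.71.

(a) f₀ = 1.24e+04 Hz  (b) Q = 35.71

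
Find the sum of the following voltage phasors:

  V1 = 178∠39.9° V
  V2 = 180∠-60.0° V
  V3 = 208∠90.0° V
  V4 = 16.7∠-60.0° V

Step 1 — Convert each phasor to rectangular form:
  V1 = 178·(cos(39.9°) + j·sin(39.9°)) = 136.6 + j114.2 V
  V2 = 180·(cos(-60.0°) + j·sin(-60.0°)) = 90 - j155.9 V
  V3 = 208·(cos(90.0°) + j·sin(90.0°)) = 0 + j208 V
  V4 = 16.7·(cos(-60.0°) + j·sin(-60.0°)) = 8.35 - j14.46 V
Step 2 — Sum components: V_total = 234.9 + j151.8 V.
Step 3 — Convert to polar: |V_total| = 279.7 V, ∠V_total = 32.9°.

V_total = 279.7∠32.9° V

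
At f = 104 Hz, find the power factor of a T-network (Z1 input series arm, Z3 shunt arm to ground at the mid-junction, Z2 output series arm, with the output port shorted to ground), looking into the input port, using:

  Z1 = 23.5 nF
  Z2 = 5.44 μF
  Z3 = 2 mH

Step 1 — Angular frequency: ω = 2π·f = 2π·104 = 653.5 rad/s.
Step 2 — Component impedances:
  Z1: Z = 1/(jωC) = -j/(ω·C) = 0 - j6.512e+04 Ω
  Z2: Z = 1/(jωC) = -j/(ω·C) = 0 - j281.3 Ω
  Z3: Z = jωL = j·653.5·0.002 = 0 + j1.307 Ω
Step 3 — With the output port shorted to ground, the output series arm Z2 runs from the junction to ground; the shunt arm Z3 also runs from the junction to ground. They appear in parallel: Z3 || Z2 = 0 + j1.313 Ω.
Step 4 — Series with input arm Z1: Z_in = Z1 + (Z3 || Z2) = 0 - j6.512e+04 Ω = 6.512e+04∠-90.0° Ω.
Step 5 — Power factor: PF = cos(φ) = Re(Z)/|Z| = 0/6.512e+04 = 0.
Step 6 — Type: Im(Z) = -6.512e+04 ⇒ leading (phase φ = -90.0°).

PF = 0 (leading, φ = -90.0°)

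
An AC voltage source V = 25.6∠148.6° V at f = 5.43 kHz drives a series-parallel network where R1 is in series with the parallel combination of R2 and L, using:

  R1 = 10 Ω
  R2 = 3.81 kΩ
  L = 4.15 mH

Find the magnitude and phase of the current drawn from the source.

Step 1 — Angular frequency: ω = 2π·f = 2π·5430 = 3.412e+04 rad/s.
Step 2 — Component impedances:
  R1: Z = R = 10 Ω
  R2: Z = R = 3810 Ω
  L: Z = jωL = j·3.412e+04·0.00415 = 0 + j141.6 Ω
Step 3 — Parallel branch: R2 || L = 1/(1/R2 + 1/L) = 5.254 + j141.4 Ω.
Step 4 — Series with R1: Z_total = R1 + (R2 || L) = 15.25 + j141.4 Ω = 142.2∠83.8° Ω.
Step 5 — Source phasor: V = 25.6∠148.6° V = -21.85 + j13.34 V.
Step 6 — Ohm's law: I = V / Z_total = (-21.85 + j13.34) / (15.25 + j141.4) = 0.07677 + j0.1628 A.
Step 7 — Convert to polar: |I| = 0.18 A, ∠I = 64.8°.

I = 0.18∠64.8° A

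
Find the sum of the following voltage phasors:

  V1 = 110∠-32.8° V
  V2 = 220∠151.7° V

Step 1 — Convert each phasor to rectangular form:
  V1 = 110·(cos(-32.8°) + j·sin(-32.8°)) = 92.46 - j59.59 V
  V2 = 220·(cos(151.7°) + j·sin(151.7°)) = -193.7 + j104.3 V
Step 2 — Sum components: V_total = -101.2 + j44.71 V.
Step 3 — Convert to polar: |V_total| = 110.7 V, ∠V_total = 156.2°.

V_total = 110.7∠156.2° V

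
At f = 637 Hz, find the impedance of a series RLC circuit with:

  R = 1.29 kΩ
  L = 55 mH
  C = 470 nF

Step 1 — Angular frequency: ω = 2π·f = 2π·637 = 4002 rad/s.
Step 2 — Component impedances:
  R: Z = R = 1290 Ω
  L: Z = jωL = j·4002·0.055 = 0 + j220.1 Ω
  C: Z = 1/(jωC) = -j/(ω·C) = 0 - j531.6 Ω
Step 3 — Series combination: Z_total = R + L + C = 1290 - j311.5 Ω = 1327∠-13.6° Ω.

Z = 1290 - j311.5 Ω = 1327∠-13.6° Ω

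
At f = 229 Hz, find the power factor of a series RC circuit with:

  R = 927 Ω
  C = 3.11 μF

Step 1 — Angular frequency: ω = 2π·f = 2π·229 = 1439 rad/s.
Step 2 — Component impedances:
  R: Z = R = 927 Ω
  C: Z = 1/(jωC) = -j/(ω·C) = 0 - j223.5 Ω
Step 3 — Series combination: Z_total = R + C = 927 - j223.5 Ω = 953.6∠-13.6° Ω.
Step 4 — Power factor: PF = cos(φ) = Re(Z)/|Z| = 927/953.556 = 0.9722.
Step 5 — Type: Im(Z) = -223.5 ⇒ leading (phase φ = -13.6°).

PF = 0.9722 (leading, φ = -13.6°)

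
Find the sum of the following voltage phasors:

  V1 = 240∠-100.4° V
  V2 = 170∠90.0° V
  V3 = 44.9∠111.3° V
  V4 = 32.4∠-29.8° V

Step 1 — Convert each phasor to rectangular form:
  V1 = 240·(cos(-100.4°) + j·sin(-100.4°)) = -43.32 - j236.1 V
  V2 = 170·(cos(90.0°) + j·sin(90.0°)) = 0 + j170 V
  V3 = 44.9·(cos(111.3°) + j·sin(111.3°)) = -16.31 + j41.83 V
  V4 = 32.4·(cos(-29.8°) + j·sin(-29.8°)) = 28.12 - j16.1 V
Step 2 — Sum components: V_total = -31.52 - j40.33 V.
Step 3 — Convert to polar: |V_total| = 51.18 V, ∠V_total = -128.0°.

V_total = 51.18∠-128.0° V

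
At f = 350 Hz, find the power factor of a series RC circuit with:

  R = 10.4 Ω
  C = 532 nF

Step 1 — Angular frequency: ω = 2π·f = 2π·350 = 2199 rad/s.
Step 2 — Component impedances:
  R: Z = R = 10.4 Ω
  C: Z = 1/(jωC) = -j/(ω·C) = 0 - j854.8 Ω
Step 3 — Series combination: Z_total = R + C = 10.4 - j854.8 Ω = 854.8∠-89.3° Ω.
Step 4 — Power factor: PF = cos(φ) = Re(Z)/|Z| = 10.4/854.8 = 0.01217.
Step 5 — Type: Im(Z) = -854.8 ⇒ leading (phase φ = -89.3°).

PF = 0.01217 (leading, φ = -89.3°)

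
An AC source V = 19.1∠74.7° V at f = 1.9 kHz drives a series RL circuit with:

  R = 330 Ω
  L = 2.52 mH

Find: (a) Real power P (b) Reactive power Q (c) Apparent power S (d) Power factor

Step 1 — Angular frequency: ω = 2π·f = 2π·1900 = 1.194e+04 rad/s.
Step 2 — Component impedances:
  R: Z = R = 330 Ω
  L: Z = jωL = j·1.194e+04·0.00252 = 0 + j30.08 Ω
Step 3 — Series combination: Z_total = R + L = 330 + j30.08 Ω = 331.4∠5.2° Ω.
Step 4 — Source phasor: V = 19.1∠74.7° V = 5.04 + j18.42 V.
Step 5 — Current: I = V / Z = 0.02019 + j0.05399 A = 0.05764∠69.5° A.
Step 6 — Complex power: S = V·I* = 1.096 + j0.09995 VA.
Step 7 — Real power: P = Re(S) = 1.096 W.
Step 8 — Reactive power: Q = Im(S) = 0.09995 VAR.
Step 9 — Apparent power: |S| = 1.101 VA.
Step 10 — Power factor: PF = P/|S| = 0.9959 (lagging).

(a) P = 1.096 W  (b) Q = 0.09995 VAR  (c) S = 1.101 VA  (d) PF = 0.9959 (lagging)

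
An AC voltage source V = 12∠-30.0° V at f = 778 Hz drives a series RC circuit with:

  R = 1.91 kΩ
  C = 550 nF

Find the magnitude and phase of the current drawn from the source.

Step 1 — Angular frequency: ω = 2π·f = 2π·778 = 4888 rad/s.
Step 2 — Component impedances:
  R: Z = R = 1910 Ω
  C: Z = 1/(jωC) = -j/(ω·C) = 0 - j371.9 Ω
Step 3 — Series combination: Z_total = R + C = 1910 - j371.9 Ω = 1946∠-11.0° Ω.
Step 4 — Source phasor: V = 12∠-30.0° V = 10.39 - j6 V.
Step 5 — Ohm's law: I = V / Z_total = (10.39 - j6) / (1910 - j371.9) = 0.005832 - j0.002006 A.
Step 6 — Convert to polar: |I| = 0.006167 A, ∠I = -19.0°.

I = 0.006167∠-19.0° A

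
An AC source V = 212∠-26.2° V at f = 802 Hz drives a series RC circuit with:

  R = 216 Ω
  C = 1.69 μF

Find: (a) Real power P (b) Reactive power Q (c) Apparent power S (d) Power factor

Step 1 — Angular frequency: ω = 2π·f = 2π·802 = 5039 rad/s.
Step 2 — Component impedances:
  R: Z = R = 216 Ω
  C: Z = 1/(jωC) = -j/(ω·C) = 0 - j117.4 Ω
Step 3 — Series combination: Z_total = R + C = 216 - j117.4 Ω = 245.9∠-28.5° Ω.
Step 4 — Source phasor: V = 212∠-26.2° V = 190.2 - j93.6 V.
Step 5 — Current: I = V / Z = 0.8616 + j0.03506 A = 0.8623∠2.3° A.
Step 6 — Complex power: S = V·I* = 160.6 - j87.31 VA.
Step 7 — Real power: P = Re(S) = 160.6 W.
Step 8 — Reactive power: Q = Im(S) = -87.31 VAR.
Step 9 — Apparent power: |S| = 182.8 VA.
Step 10 — Power factor: PF = P/|S| = 0.8786 (leading).

(a) P = 160.6 W  (b) Q = -87.31 VAR  (c) S = 182.8 VA  (d) PF = 0.8786 (leading)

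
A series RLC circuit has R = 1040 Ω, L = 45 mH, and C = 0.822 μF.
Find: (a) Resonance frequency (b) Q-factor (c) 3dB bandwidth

Step 1 — Resonance condition Im(Z)=0 gives ω₀ = 1/√(LC).
Step 2 — ω₀ = 1/√(0.045·8.22e-07) = 5199 rad/s.
Step 3 — f₀ = ω₀/(2π) = 827.5 Hz.
Step 4 — Series Q: Q = ω₀L/R = 5199·0.045/1040 = 0.225.
Step 5 — 3dB bandwidth: Δω = ω₀/Q = 2.311e+04 rad/s; BW = Δω/(2π) = 3678 Hz.

(a) f₀ = 827.5 Hz  (b) Q = 0.225  (c) BW = 3678 Hz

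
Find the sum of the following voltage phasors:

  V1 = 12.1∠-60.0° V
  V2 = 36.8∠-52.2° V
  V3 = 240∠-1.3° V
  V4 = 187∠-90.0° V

Step 1 — Convert each phasor to rectangular form:
  V1 = 12.1·(cos(-60.0°) + j·sin(-60.0°)) = 6.05 - j10.48 V
  V2 = 36.8·(cos(-52.2°) + j·sin(-52.2°)) = 22.55 - j29.08 V
  V3 = 240·(cos(-1.3°) + j·sin(-1.3°)) = 239.9 - j5.445 V
  V4 = 187·(cos(-90.0°) + j·sin(-90.0°)) = 0 - j187 V
Step 2 — Sum components: V_total = 268.5 - j232 V.
Step 3 — Convert to polar: |V_total| = 354.9 V, ∠V_total = -40.8°.

V_total = 354.9∠-40.8° V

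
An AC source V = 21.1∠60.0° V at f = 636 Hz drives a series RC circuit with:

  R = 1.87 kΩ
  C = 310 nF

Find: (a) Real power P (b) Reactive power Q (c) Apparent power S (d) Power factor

Step 1 — Angular frequency: ω = 2π·f = 2π·636 = 3996 rad/s.
Step 2 — Component impedances:
  R: Z = R = 1870 Ω
  C: Z = 1/(jωC) = -j/(ω·C) = 0 - j807.2 Ω
Step 3 — Series combination: Z_total = R + C = 1870 - j807.2 Ω = 2037∠-23.3° Ω.
Step 4 — Source phasor: V = 21.1∠60.0° V = 10.55 + j18.27 V.
Step 5 — Current: I = V / Z = 0.0012 + j0.01029 A = 0.01036∠83.3° A.
Step 6 — Complex power: S = V·I* = 0.2007 - j0.08663 VA.
Step 7 — Real power: P = Re(S) = 0.2007 W.
Step 8 — Reactive power: Q = Im(S) = -0.08663 VAR.
Step 9 — Apparent power: |S| = 0.2186 VA.
Step 10 — Power factor: PF = P/|S| = 0.9181 (leading).

(a) P = 0.2007 W  (b) Q = -0.08663 VAR  (c) S = 0.2186 VA  (d) PF = 0.9181 (leading)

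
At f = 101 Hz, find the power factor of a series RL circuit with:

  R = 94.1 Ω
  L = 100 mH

Step 1 — Angular frequency: ω = 2π·f = 2π·101 = 634.6 rad/s.
Step 2 — Component impedances:
  R: Z = R = 94.1 Ω
  L: Z = jωL = j·634.6·0.1 = 0 + j63.46 Ω
Step 3 — Series combination: Z_total = R + L = 94.1 + j63.46 Ω = 113.5∠34.0° Ω.
Step 4 — Power factor: PF = cos(φ) = Re(Z)/|Z| = 94.1/113.5 = 0.8291.
Step 5 — Type: Im(Z) = 63.46 ⇒ lagging (phase φ = 34.0°).

PF = 0.8291 (lagging, φ = 34.0°)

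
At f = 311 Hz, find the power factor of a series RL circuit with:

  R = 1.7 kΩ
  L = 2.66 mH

Step 1 — Angular frequency: ω = 2π·f = 2π·311 = 1954 rad/s.
Step 2 — Component impedances:
  R: Z = R = 1700 Ω
  L: Z = jωL = j·1954·0.00266 = 0 + j5.198 Ω
Step 3 — Series combination: Z_total = R + L = 1700 + j5.198 Ω = 1700∠0.2° Ω.
Step 4 — Power factor: PF = cos(φ) = Re(Z)/|Z| = 1700/1700 = 1.
Step 5 — Type: Im(Z) = 5.198 ⇒ lagging (phase φ = 0.2°).

PF = 1 (lagging, φ = 0.2°)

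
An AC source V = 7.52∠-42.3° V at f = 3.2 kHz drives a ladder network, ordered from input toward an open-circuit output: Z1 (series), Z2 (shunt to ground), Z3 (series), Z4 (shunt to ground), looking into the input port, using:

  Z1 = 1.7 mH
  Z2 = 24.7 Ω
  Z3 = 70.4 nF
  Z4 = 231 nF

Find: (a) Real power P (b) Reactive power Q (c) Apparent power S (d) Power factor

Step 1 — Angular frequency: ω = 2π·f = 2π·3200 = 2.011e+04 rad/s.
Step 2 — Component impedances:
  Z1: Z = jωL = j·2.011e+04·0.0017 = 0 + j34.18 Ω
  Z2: Z = R = 24.7 Ω
  Z3: Z = 1/(jωC) = -j/(ω·C) = 0 - j706.5 Ω
  Z4: Z = 1/(jωC) = -j/(ω·C) = 0 - j215.3 Ω
Step 3 — Ladder network (open output): work backward from the far end, alternating series and parallel combinations. Z_in = 24.68 + j33.52 Ω = 41.63∠53.6° Ω.
Step 4 — Source phasor: V = 7.52∠-42.3° V = 5.562 - j5.061 V.
Step 5 — Current: I = V / Z = -0.01867 - j0.1797 A = 0.1807∠-95.9° A.
Step 6 — Complex power: S = V·I* = 0.8055 + j1.094 VA.
Step 7 — Real power: P = Re(S) = 0.8055 W.
Step 8 — Reactive power: Q = Im(S) = 1.094 VAR.
Step 9 — Apparent power: |S| = 1.359 VA.
Step 10 — Power factor: PF = P/|S| = 0.5929 (lagging).

(a) P = 0.8055 W  (b) Q = 1.094 VAR  (c) S = 1.359 VA  (d) PF = 0.5929 (lagging)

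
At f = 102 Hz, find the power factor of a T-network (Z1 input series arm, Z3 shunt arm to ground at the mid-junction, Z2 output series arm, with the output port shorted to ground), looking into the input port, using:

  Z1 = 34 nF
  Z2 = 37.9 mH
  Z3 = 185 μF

Step 1 — Angular frequency: ω = 2π·f = 2π·102 = 640.9 rad/s.
Step 2 — Component impedances:
  Z1: Z = 1/(jωC) = -j/(ω·C) = 0 - j4.589e+04 Ω
  Z2: Z = jωL = j·640.9·0.0379 = 0 + j24.29 Ω
  Z3: Z = 1/(jωC) = -j/(ω·C) = 0 - j8.434 Ω
Step 3 — With the output port shorted to ground, the output series arm Z2 runs from the junction to ground; the shunt arm Z3 also runs from the junction to ground. They appear in parallel: Z3 || Z2 = 0 - j12.92 Ω.
Step 4 — Series with input arm Z1: Z_in = Z1 + (Z3 || Z2) = 0 - j4.591e+04 Ω = 4.591e+04∠-90.0° Ω.
Step 5 — Power factor: PF = cos(φ) = Re(Z)/|Z| = 0/4.591e+04 = 0.
Step 6 — Type: Im(Z) = -4.591e+04 ⇒ leading (phase φ = -90.0°).

PF = 0 (leading, φ = -90.0°)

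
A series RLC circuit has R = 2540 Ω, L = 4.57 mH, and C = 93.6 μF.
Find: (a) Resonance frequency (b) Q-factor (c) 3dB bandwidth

Step 1 — Resonance: ω₀ = 1/√(LC) = 1/√(0.00457·9.36e-05) = 1529 rad/s.
Step 2 — f₀ = ω₀/(2π) = 243.3 Hz.
Step 3 — Series Q: Q = ω₀L/R = 1529·0.00457/2540 = 0.002751.
Step 4 — Bandwidth: Δω = ω₀/Q = 5.558e+05 rad/s; BW = Δω/(2π) = 8.846e+04 Hz.

(a) f₀ = 243.3 Hz  (b) Q = 0.002751  (c) BW = 8.846e+04 Hz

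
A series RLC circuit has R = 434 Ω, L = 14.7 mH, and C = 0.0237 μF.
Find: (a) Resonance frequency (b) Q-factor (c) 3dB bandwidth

Step 1 — Resonance: ω₀ = 1/√(LC) = 1/√(0.0147·2.37e-08) = 5.358e+04 rad/s.
Step 2 — f₀ = ω₀/(2π) = 8527 Hz.
Step 3 — Series Q: Q = ω₀L/R = 5.358e+04·0.0147/434 = 1.815.
Step 4 — Bandwidth: Δω = ω₀/Q = 2.952e+04 rad/s; BW = Δω/(2π) = 4699 Hz.

(a) f₀ = 8527 Hz  (b) Q = 1.815  (c) BW = 4699 Hz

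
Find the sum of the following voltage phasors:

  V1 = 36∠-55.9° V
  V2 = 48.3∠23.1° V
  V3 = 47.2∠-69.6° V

Step 1 — Convert each phasor to rectangular form:
  V1 = 36·(cos(-55.9°) + j·sin(-55.9°)) = 20.18 - j29.81 V
  V2 = 48.3·(cos(23.1°) + j·sin(23.1°)) = 44.43 + j18.95 V
  V3 = 47.2·(cos(-69.6°) + j·sin(-69.6°)) = 16.45 - j44.24 V
Step 2 — Sum components: V_total = 81.06 - j55.1 V.
Step 3 — Convert to polar: |V_total| = 98.02 V, ∠V_total = -34.2°.

V_total = 98.02∠-34.2° V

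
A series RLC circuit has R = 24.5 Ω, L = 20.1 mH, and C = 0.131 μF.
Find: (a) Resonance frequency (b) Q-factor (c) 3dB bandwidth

Step 1 — Resonance: ω₀ = 1/√(LC) = 1/√(0.0201·1.31e-07) = 1.949e+04 rad/s.
Step 2 — f₀ = ω₀/(2π) = 3102 Hz.
Step 3 — Series Q: Q = ω₀L/R = 1.949e+04·0.0201/24.5 = 15.99.
Step 4 — Bandwidth: Δω = ω₀/Q = 1219 rad/s; BW = Δω/(2π) = 194 Hz.

(a) f₀ = 3102 Hz  (b) Q = 15.99  (c) BW = 194 Hz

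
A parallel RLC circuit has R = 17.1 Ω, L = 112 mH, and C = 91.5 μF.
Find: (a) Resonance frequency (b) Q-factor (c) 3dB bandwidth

Step 1 — Resonance: ω₀ = 1/√(LC) = 1/√(0.112·9.15e-05) = 312.4 rad/s.
Step 2 — f₀ = ω₀/(2π) = 49.72 Hz.
Step 3 — Parallel Q: Q = R/(ω₀L) = 17.1/(312.4·0.112) = 0.4888.
Step 4 — Bandwidth: Δω = ω₀/Q = 639.1 rad/s; BW = Δω/(2π) = 101.7 Hz.

(a) f₀ = 49.72 Hz  (b) Q = 0.4888  (c) BW = 101.7 Hz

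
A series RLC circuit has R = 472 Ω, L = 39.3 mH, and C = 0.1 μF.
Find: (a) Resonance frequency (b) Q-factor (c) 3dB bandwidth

Step 1 — Resonance condition Im(Z)=0 gives ω₀ = 1/√(LC).
Step 2 — ω₀ = 1/√(0.0393·1e-07) = 1.595e+04 rad/s.
Step 3 — f₀ = ω₀/(2π) = 2539 Hz.
Step 4 — Series Q: Q = ω₀L/R = 1.595e+04·0.0393/472 = 1.328.
Step 5 — 3dB bandwidth: Δω = ω₀/Q = 1.201e+04 rad/s; BW = Δω/(2π) = 1911 Hz.

(a) f₀ = 2539 Hz  (b) Q = 1.328  (c) BW = 1911 Hz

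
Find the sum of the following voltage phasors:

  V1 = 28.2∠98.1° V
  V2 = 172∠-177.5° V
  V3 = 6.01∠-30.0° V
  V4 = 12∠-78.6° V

Step 1 — Convert each phasor to rectangular form:
  V1 = 28.2·(cos(98.1°) + j·sin(98.1°)) = -3.973 + j27.92 V
  V2 = 172·(cos(-177.5°) + j·sin(-177.5°)) = -171.8 - j7.503 V
  V3 = 6.01·(cos(-30.0°) + j·sin(-30.0°)) = 5.205 - j3.005 V
  V4 = 12·(cos(-78.6°) + j·sin(-78.6°)) = 2.372 - j11.76 V
Step 2 — Sum components: V_total = -168.2 + j5.648 V.
Step 3 — Convert to polar: |V_total| = 168.3 V, ∠V_total = 178.1°.

V_total = 168.3∠178.1° V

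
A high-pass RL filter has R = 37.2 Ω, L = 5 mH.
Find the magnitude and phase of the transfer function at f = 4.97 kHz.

Step 1 — Angular frequency: ω = 2π·4970 = 3.123e+04 rad/s.
Step 2 — Transfer function: H(jω) = jωL/(R + jωL).
Step 3 — Numerator jωL = j·156.1; denominator R + jωL = 37.2 + j156.1.
Step 4 — H = 0.9463 + j0.2255.
Step 5 — Magnitude: |H| = 0.9728 (-0.2 dB); phase: φ = 13.4°.

|H| = 0.9728 (-0.2 dB), φ = 13.4°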